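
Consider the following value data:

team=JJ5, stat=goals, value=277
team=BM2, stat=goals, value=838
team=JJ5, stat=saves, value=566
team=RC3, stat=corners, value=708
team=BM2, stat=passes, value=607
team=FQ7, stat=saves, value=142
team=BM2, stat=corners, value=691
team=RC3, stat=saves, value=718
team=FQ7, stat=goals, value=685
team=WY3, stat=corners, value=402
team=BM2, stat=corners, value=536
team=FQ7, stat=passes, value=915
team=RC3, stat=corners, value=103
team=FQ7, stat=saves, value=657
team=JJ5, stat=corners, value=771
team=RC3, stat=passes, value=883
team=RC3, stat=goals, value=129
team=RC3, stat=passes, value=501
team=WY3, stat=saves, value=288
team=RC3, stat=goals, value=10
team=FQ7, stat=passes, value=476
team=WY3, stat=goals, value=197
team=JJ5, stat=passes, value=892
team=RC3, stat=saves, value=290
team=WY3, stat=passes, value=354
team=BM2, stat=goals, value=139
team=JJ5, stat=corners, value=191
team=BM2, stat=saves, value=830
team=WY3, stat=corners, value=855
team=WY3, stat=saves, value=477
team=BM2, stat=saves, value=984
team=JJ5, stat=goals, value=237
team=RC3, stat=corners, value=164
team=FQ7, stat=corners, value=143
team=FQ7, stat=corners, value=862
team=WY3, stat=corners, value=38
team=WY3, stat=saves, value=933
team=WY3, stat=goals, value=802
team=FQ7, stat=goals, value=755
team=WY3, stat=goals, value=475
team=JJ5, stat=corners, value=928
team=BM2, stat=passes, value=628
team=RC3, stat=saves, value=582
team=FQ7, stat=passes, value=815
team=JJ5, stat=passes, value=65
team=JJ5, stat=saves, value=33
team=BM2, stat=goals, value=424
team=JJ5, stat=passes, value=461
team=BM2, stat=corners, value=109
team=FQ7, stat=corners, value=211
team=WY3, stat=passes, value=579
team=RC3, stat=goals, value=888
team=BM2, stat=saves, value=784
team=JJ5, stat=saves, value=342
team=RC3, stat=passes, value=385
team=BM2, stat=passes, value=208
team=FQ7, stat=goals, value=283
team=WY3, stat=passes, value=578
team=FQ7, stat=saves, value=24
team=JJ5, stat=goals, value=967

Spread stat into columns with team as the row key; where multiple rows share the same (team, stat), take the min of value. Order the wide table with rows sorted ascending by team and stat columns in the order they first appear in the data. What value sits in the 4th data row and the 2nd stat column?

With rows sorted ascending by team, row 4 is team=RC3. stat columns in first-appearance order: goals, saves, corners, passes; column 2 is saves.
Long rows with team=RC3, stat=saves: min(718, 290, 582) = 290.

290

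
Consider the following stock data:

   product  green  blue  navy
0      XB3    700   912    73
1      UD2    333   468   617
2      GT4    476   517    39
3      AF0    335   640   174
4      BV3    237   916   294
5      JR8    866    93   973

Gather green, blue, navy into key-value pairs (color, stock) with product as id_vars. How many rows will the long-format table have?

6 product values × 3 melted columns = 18 rows.

18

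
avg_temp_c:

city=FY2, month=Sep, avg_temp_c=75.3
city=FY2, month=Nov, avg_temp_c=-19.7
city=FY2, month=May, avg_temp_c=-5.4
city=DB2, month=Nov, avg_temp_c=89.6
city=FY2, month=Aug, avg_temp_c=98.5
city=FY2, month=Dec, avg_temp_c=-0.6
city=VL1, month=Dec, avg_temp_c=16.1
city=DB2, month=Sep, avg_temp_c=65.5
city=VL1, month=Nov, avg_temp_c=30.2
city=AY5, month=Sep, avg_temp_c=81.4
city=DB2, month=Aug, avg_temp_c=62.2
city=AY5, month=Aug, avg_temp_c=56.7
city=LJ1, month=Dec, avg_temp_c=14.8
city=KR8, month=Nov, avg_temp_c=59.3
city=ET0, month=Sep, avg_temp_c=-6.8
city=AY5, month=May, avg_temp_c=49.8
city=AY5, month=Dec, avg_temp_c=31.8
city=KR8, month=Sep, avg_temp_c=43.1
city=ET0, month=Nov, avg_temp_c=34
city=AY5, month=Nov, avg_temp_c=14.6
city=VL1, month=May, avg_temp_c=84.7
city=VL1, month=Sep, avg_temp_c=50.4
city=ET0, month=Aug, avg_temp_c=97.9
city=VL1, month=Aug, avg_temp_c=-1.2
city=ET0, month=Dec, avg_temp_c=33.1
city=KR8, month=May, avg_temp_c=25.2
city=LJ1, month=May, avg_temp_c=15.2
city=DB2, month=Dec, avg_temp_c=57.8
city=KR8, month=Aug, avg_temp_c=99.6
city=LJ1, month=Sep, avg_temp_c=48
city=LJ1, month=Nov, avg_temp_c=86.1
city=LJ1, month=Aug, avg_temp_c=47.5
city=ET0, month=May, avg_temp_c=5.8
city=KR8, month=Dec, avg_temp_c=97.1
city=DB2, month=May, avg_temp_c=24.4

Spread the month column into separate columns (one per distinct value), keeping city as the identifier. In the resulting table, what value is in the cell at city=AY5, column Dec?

Wide layout: rows indexed by city, columns are the 5 distinct month values (Sep, Nov, May, Aug, Dec).
Cell (city=AY5, month=Dec) draws from the long row where city=AY5 and month=Dec, which has avg_temp_c=31.8.

31.8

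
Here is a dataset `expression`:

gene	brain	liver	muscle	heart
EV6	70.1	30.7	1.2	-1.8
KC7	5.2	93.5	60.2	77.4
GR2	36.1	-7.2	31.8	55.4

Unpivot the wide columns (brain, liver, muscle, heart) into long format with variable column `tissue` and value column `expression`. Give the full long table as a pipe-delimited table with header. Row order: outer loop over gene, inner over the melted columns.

Each (gene, column) pair becomes one row: 3 × 4 = 12 rows.
For example, (EV6, brain) → expression=70.1.

| gene | tissue | expression |
| EV6 | brain | 70.1 |
| EV6 | liver | 30.7 |
| EV6 | muscle | 1.2 |
| EV6 | heart | -1.8 |
| KC7 | brain | 5.2 |
| KC7 | liver | 93.5 |
| KC7 | muscle | 60.2 |
| KC7 | heart | 77.4 |
| GR2 | brain | 36.1 |
| GR2 | liver | -7.2 |
| GR2 | muscle | 31.8 |
| GR2 | heart | 55.4 |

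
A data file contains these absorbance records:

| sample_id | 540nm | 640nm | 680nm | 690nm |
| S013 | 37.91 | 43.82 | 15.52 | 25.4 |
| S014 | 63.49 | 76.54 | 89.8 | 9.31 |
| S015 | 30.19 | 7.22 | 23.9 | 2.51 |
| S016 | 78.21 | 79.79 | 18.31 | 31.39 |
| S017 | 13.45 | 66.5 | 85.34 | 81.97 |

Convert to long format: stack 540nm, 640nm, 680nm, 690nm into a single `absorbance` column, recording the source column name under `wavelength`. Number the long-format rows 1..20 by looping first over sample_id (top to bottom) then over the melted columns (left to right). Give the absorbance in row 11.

23.9

20 rows total (5 × 4). Row 11: index ⌊(11-1)/4⌋ = 2 into sample_id → S015; (11-1) mod 4 = 2 into the melted columns → 680nm.
So row 11 is (S015, 680nm, 23.9); absorbance = 23.9.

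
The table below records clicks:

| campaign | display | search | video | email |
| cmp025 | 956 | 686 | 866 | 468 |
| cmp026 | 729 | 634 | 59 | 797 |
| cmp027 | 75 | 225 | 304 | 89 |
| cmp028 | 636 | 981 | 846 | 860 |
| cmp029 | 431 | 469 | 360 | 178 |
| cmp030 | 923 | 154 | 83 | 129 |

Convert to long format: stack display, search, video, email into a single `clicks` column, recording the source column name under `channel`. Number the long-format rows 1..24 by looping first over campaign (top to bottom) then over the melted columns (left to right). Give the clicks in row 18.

24 rows total (6 × 4). Row 18: index ⌊(18-1)/4⌋ = 4 into campaign → cmp029; (18-1) mod 4 = 1 into the melted columns → search.
So row 18 is (cmp029, search, 469); clicks = 469.

469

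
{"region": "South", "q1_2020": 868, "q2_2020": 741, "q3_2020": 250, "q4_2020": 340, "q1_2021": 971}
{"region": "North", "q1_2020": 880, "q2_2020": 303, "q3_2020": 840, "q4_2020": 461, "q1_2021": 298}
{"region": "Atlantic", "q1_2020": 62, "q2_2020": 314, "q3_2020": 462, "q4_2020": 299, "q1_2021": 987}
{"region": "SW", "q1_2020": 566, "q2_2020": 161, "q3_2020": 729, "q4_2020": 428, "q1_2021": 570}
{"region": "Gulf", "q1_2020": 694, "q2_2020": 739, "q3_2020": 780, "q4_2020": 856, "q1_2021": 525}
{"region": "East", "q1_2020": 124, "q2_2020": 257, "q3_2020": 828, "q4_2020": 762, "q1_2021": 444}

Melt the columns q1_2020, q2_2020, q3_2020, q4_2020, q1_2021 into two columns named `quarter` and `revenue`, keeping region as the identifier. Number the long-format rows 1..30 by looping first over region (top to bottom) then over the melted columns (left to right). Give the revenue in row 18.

30 rows total (6 × 5). Row 18: index ⌊(18-1)/5⌋ = 3 into region → SW; (18-1) mod 5 = 2 into the melted columns → q3_2020.
So row 18 is (SW, q3_2020, 729); revenue = 729.

729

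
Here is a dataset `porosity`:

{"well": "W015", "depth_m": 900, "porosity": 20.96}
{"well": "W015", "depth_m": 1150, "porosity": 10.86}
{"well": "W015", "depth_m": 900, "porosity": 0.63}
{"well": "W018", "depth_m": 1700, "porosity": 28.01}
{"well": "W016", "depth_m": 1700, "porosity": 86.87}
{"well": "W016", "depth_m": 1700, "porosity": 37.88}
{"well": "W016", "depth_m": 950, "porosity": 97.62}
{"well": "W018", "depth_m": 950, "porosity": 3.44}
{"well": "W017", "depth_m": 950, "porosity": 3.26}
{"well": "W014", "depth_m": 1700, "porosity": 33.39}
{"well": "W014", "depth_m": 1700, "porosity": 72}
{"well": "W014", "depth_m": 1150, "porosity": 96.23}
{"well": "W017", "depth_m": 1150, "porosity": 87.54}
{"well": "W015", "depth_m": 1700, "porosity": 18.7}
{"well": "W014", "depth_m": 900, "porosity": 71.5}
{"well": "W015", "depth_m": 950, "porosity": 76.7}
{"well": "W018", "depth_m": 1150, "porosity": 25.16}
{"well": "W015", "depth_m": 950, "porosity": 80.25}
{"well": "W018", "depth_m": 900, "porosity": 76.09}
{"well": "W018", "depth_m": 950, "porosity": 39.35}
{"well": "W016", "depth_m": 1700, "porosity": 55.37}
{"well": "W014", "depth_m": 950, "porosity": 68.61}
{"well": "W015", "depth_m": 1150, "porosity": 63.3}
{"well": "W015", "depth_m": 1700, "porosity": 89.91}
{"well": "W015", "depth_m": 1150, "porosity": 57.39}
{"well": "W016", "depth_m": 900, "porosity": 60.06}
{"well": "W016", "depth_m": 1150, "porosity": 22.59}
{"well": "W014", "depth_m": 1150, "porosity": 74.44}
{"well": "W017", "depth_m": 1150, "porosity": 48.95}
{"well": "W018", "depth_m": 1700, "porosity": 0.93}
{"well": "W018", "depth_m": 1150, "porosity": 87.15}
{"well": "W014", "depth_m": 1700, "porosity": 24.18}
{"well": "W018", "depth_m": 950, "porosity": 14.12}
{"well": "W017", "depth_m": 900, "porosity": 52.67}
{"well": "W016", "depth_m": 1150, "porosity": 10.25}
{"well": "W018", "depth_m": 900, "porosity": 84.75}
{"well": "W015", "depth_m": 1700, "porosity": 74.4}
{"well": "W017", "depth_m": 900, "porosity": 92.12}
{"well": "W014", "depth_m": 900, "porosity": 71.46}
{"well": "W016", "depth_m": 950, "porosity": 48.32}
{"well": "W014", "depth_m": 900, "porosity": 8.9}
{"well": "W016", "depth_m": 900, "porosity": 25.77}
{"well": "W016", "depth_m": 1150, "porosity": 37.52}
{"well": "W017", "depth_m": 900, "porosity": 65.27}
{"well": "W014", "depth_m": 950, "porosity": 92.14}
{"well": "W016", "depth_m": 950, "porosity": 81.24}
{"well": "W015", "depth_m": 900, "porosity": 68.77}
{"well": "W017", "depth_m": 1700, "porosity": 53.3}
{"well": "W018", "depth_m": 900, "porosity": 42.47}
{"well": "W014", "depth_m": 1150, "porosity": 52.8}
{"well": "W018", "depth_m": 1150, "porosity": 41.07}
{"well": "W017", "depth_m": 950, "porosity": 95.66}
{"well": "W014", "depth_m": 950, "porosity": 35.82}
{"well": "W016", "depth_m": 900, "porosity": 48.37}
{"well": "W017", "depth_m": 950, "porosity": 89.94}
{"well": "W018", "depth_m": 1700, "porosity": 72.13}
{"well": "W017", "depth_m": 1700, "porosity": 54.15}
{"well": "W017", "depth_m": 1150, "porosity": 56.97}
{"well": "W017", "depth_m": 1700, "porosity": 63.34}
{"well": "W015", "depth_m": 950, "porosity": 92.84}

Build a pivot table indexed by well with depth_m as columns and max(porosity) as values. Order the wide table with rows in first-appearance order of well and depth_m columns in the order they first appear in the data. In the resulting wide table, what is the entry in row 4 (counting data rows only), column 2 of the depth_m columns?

With rows in first-appearance order of well, row 4 is well=W017. depth_m columns in first-appearance order: 900, 1150, 1700, 950; column 2 is 1150.
Long rows with well=W017, depth_m=1150: max(87.54, 48.95, 56.97) = 87.54.

87.54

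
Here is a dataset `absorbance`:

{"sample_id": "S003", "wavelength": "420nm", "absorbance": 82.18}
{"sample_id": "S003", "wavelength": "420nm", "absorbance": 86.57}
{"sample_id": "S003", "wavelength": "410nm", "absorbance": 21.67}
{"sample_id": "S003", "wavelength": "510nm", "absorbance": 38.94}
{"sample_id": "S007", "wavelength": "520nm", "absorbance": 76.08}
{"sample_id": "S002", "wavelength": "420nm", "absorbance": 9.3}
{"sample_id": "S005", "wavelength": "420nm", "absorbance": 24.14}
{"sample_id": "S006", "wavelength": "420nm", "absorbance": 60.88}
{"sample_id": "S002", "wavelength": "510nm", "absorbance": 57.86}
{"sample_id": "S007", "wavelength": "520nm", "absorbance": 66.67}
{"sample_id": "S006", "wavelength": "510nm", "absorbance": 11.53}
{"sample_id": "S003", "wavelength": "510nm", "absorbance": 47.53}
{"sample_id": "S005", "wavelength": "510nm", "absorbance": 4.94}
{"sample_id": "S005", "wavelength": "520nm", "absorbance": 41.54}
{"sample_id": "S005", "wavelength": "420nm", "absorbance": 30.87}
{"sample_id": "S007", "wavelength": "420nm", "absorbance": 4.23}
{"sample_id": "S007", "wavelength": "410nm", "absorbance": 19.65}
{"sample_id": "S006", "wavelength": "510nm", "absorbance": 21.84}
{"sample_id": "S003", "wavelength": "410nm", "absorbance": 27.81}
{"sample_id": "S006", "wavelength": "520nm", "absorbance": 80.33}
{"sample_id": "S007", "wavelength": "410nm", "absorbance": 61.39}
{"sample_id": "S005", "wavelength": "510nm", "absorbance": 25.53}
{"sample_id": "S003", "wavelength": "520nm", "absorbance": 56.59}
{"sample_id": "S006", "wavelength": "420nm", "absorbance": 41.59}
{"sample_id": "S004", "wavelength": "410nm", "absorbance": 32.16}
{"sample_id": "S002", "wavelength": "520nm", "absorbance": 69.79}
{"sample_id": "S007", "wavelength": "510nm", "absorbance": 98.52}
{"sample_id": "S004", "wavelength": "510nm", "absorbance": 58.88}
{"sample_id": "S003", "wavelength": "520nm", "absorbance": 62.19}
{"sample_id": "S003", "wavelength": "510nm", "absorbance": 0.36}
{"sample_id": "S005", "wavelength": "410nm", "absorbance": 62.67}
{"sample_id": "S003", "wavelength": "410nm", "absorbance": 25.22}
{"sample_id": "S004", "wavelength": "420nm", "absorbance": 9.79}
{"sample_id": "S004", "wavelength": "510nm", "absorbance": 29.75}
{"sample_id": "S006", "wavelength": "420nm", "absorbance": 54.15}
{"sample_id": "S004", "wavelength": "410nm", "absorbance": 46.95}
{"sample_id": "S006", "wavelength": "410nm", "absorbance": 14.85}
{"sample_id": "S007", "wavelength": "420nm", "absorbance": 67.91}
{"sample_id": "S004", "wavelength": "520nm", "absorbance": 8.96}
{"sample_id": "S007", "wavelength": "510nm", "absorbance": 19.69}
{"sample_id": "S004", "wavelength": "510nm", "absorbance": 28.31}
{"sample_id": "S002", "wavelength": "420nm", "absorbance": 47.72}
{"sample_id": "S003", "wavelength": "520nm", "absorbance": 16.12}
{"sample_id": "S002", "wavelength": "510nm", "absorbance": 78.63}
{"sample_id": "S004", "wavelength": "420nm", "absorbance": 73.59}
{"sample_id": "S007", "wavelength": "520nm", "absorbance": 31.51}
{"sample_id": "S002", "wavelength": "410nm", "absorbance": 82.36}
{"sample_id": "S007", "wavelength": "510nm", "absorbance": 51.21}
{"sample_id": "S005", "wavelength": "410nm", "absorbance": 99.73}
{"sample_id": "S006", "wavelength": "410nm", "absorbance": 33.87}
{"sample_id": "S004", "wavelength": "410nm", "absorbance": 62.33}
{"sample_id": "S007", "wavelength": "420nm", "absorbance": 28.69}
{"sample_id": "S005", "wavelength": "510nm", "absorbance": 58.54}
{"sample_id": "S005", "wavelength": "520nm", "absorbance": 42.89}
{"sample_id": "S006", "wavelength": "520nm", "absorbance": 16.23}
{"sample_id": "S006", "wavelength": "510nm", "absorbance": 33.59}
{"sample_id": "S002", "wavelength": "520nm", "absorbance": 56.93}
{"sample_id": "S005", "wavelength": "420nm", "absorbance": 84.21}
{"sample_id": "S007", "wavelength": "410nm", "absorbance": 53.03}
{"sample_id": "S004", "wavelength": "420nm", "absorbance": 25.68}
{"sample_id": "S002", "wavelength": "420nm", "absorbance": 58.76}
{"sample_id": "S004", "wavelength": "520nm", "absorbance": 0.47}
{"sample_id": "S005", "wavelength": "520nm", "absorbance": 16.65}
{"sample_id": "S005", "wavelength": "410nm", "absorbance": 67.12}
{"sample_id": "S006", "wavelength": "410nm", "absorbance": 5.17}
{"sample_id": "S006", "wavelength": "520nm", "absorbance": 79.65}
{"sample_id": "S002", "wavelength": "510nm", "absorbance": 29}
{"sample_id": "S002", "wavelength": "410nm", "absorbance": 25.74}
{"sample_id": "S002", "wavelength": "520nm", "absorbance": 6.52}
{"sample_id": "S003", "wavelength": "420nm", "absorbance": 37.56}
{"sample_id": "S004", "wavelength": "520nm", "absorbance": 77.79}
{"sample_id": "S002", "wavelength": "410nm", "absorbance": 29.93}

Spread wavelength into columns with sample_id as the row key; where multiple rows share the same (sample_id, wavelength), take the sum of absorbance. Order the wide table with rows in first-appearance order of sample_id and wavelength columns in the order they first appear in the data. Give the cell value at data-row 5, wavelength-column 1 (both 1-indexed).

156.62

With rows in first-appearance order of sample_id, row 5 is sample_id=S006. wavelength columns in first-appearance order: 420nm, 410nm, 510nm, 520nm; column 1 is 420nm.
Long rows with sample_id=S006, wavelength=420nm: 60.88 + 41.59 + 54.15 = 156.62.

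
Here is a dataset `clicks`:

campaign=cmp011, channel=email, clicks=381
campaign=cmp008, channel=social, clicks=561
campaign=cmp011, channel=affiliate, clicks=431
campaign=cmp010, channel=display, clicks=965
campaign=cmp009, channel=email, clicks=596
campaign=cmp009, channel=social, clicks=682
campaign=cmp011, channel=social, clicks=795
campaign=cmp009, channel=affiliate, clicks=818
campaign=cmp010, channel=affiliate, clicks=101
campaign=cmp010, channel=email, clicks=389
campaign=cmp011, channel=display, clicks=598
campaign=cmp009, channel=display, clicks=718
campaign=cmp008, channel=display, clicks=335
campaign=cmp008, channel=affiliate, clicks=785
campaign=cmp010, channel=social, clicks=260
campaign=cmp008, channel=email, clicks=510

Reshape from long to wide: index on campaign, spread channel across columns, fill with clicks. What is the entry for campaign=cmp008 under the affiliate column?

785

Wide layout: rows indexed by campaign, columns are the 4 distinct channel values (email, social, affiliate, display).
Cell (campaign=cmp008, channel=affiliate) draws from the long row where campaign=cmp008 and channel=affiliate, which has clicks=785.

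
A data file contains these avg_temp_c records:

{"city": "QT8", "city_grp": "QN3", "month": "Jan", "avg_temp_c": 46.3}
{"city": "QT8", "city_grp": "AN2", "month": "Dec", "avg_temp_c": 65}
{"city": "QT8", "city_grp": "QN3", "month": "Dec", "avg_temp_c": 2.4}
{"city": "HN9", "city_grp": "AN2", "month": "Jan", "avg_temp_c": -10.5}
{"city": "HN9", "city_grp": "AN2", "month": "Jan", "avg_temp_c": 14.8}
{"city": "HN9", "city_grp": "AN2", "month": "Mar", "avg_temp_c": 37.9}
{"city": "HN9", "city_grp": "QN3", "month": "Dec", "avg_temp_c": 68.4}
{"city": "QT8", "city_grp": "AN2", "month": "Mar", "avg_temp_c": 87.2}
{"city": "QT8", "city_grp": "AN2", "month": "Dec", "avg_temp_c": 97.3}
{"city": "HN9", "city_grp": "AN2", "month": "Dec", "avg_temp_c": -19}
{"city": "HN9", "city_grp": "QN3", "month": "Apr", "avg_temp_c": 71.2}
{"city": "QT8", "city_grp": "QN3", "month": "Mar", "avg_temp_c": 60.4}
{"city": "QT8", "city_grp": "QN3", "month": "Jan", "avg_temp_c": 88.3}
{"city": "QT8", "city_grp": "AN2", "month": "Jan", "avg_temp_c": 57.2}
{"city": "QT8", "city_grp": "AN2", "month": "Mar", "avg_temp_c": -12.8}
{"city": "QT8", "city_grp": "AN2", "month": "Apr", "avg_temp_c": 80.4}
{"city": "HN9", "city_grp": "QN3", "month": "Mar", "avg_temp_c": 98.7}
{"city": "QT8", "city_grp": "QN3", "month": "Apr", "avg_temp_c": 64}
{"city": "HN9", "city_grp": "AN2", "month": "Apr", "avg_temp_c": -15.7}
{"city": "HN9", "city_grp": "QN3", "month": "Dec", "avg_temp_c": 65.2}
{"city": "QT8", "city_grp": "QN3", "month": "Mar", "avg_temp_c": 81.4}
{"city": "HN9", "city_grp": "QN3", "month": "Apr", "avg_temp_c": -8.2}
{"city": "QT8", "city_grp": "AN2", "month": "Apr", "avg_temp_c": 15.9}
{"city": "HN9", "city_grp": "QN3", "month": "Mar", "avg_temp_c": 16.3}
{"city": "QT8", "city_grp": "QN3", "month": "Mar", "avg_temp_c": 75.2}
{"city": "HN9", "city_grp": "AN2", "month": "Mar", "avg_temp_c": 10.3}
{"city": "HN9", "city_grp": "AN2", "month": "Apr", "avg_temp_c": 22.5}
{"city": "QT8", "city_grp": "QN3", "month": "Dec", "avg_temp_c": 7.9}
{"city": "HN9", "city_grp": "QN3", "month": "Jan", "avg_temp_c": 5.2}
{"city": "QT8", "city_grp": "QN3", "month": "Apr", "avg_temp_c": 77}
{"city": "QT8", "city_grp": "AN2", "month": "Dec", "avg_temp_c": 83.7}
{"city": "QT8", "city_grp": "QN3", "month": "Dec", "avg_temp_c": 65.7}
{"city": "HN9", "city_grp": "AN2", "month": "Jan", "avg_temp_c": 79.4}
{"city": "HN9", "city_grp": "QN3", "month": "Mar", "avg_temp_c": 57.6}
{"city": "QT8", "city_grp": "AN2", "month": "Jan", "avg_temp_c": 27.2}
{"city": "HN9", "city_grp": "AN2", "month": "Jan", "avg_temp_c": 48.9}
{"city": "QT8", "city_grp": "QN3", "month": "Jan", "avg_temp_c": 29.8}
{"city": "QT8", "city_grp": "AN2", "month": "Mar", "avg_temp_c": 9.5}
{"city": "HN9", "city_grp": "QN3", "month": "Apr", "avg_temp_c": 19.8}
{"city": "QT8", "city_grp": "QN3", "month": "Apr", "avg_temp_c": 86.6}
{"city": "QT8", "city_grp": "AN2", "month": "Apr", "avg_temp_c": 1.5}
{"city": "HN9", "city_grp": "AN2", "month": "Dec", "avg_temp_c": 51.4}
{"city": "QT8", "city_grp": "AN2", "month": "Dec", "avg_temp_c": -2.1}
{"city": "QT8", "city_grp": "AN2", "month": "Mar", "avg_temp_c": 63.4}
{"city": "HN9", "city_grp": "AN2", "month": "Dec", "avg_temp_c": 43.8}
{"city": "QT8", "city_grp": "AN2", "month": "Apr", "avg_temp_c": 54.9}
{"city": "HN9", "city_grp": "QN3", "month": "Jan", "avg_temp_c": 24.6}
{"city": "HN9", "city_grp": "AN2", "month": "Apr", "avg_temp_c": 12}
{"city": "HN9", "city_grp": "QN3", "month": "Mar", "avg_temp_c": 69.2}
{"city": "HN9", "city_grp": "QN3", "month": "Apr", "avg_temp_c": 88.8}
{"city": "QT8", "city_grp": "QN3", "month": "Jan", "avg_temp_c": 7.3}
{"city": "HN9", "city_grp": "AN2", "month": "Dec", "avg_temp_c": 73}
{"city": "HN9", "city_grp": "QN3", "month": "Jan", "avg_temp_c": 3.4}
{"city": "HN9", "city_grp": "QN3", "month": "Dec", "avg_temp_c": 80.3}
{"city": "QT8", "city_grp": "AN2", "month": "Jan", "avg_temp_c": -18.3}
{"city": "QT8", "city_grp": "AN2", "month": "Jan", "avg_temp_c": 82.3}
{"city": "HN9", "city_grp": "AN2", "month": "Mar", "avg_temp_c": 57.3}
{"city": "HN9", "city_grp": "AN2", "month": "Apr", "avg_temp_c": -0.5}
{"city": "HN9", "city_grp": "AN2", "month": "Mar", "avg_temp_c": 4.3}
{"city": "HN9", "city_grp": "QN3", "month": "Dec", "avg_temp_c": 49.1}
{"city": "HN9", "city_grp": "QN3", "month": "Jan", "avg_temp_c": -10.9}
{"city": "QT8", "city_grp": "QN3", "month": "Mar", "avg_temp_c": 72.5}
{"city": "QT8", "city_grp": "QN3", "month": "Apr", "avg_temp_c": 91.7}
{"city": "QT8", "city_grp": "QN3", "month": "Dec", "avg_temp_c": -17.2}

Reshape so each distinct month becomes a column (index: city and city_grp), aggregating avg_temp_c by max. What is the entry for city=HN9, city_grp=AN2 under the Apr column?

22.5

Rows with city=HN9, city_grp=AN2 and month=Apr: avg_temp_c values are -15.7, 22.5, 12, -0.5.
max(-15.7, 22.5, 12, -0.5) = 22.5.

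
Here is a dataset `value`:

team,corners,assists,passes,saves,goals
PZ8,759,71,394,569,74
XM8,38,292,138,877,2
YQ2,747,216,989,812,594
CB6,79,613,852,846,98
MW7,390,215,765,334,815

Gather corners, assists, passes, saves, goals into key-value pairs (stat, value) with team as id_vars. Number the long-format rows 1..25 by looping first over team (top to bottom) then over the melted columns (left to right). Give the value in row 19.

25 rows total (5 × 5). Row 19: index ⌊(19-1)/5⌋ = 3 into team → CB6; (19-1) mod 5 = 3 into the melted columns → saves.
So row 19 is (CB6, saves, 846); value = 846.

846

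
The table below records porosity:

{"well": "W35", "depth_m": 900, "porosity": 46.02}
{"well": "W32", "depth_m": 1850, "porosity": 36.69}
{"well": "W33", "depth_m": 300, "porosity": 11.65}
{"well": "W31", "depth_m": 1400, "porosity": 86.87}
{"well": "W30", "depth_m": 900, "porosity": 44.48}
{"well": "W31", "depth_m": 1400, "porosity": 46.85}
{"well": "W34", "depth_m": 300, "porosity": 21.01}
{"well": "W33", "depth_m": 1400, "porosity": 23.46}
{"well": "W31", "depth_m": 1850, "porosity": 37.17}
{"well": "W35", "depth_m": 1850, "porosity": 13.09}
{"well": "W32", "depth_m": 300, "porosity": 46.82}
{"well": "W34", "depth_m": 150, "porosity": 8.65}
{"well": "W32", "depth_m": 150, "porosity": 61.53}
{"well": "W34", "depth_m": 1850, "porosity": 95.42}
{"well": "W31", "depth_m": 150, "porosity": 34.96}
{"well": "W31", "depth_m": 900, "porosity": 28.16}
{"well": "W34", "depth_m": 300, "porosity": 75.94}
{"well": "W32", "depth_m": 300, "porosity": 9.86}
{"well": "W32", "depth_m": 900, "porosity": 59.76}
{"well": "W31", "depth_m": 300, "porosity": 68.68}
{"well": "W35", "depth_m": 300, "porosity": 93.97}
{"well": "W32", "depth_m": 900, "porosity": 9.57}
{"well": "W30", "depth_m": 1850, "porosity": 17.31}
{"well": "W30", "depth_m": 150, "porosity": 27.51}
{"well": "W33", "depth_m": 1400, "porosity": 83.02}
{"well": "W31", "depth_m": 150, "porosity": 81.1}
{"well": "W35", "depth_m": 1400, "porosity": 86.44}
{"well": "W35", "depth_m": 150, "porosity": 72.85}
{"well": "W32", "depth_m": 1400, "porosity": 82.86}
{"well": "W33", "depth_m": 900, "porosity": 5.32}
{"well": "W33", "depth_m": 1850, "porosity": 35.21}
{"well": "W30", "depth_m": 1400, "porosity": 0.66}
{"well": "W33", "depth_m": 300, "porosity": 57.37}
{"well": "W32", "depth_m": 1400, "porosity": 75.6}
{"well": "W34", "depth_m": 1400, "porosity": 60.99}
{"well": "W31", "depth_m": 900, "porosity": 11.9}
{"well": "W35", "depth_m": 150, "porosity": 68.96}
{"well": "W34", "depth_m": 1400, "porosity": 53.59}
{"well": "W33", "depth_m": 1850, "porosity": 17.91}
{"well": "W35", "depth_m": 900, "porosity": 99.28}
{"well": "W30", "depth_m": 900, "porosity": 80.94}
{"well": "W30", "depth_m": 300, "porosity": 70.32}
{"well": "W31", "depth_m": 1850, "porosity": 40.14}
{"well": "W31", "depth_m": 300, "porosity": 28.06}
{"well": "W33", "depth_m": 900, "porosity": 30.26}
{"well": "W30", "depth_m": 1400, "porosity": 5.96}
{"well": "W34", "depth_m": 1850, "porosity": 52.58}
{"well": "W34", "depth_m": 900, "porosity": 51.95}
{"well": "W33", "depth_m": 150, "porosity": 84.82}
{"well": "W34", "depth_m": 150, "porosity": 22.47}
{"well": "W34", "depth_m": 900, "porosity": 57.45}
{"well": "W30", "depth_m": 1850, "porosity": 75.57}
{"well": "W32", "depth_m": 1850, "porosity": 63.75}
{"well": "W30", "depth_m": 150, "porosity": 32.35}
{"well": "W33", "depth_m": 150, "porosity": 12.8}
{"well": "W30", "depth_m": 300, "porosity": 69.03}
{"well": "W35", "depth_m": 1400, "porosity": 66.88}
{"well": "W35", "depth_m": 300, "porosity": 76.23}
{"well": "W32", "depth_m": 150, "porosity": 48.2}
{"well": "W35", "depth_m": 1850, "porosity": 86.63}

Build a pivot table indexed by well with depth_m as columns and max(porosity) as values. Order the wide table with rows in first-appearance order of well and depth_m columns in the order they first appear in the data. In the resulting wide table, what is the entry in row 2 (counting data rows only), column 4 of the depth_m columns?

82.86

With rows in first-appearance order of well, row 2 is well=W32. depth_m columns in first-appearance order: 900, 1850, 300, 1400, 150; column 4 is 1400.
Long rows with well=W32, depth_m=1400: max(82.86, 75.6) = 82.86.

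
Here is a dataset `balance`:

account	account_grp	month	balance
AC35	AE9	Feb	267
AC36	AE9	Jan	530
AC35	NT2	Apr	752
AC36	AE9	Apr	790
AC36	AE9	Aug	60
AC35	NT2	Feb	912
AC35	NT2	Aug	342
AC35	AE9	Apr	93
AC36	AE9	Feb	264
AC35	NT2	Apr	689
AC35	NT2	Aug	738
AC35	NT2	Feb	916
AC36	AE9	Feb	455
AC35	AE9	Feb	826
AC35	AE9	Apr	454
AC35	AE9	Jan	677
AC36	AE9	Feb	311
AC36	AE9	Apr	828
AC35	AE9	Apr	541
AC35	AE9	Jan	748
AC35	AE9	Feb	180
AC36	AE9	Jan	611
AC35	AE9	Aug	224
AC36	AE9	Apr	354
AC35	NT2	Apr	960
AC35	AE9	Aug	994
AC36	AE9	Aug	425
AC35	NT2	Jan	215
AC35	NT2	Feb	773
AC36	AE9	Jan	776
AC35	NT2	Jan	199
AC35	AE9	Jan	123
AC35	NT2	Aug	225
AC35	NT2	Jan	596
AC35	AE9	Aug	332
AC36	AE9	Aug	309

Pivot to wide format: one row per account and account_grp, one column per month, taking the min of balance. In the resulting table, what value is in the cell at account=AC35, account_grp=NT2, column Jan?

Rows with account=AC35, account_grp=NT2 and month=Jan: balance values are 215, 199, 596.
min(215, 199, 596) = 199.

199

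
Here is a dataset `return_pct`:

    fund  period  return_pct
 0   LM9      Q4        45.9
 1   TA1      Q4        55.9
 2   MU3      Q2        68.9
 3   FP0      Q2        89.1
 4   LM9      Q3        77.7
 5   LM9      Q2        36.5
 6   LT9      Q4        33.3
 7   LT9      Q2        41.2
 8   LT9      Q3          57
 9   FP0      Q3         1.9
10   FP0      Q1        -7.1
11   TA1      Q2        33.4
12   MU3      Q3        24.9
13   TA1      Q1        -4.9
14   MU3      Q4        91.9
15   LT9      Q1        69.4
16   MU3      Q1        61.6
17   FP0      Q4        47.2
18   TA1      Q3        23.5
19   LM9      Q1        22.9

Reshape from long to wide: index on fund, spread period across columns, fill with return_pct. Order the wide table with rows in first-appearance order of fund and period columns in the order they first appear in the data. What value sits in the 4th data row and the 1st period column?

With rows in first-appearance order of fund, row 4 is fund=FP0. period columns in first-appearance order: Q4, Q2, Q3, Q1; column 1 is Q4.
Long rows with fund=FP0, period=Q4: return_pct = 47.2.

47.2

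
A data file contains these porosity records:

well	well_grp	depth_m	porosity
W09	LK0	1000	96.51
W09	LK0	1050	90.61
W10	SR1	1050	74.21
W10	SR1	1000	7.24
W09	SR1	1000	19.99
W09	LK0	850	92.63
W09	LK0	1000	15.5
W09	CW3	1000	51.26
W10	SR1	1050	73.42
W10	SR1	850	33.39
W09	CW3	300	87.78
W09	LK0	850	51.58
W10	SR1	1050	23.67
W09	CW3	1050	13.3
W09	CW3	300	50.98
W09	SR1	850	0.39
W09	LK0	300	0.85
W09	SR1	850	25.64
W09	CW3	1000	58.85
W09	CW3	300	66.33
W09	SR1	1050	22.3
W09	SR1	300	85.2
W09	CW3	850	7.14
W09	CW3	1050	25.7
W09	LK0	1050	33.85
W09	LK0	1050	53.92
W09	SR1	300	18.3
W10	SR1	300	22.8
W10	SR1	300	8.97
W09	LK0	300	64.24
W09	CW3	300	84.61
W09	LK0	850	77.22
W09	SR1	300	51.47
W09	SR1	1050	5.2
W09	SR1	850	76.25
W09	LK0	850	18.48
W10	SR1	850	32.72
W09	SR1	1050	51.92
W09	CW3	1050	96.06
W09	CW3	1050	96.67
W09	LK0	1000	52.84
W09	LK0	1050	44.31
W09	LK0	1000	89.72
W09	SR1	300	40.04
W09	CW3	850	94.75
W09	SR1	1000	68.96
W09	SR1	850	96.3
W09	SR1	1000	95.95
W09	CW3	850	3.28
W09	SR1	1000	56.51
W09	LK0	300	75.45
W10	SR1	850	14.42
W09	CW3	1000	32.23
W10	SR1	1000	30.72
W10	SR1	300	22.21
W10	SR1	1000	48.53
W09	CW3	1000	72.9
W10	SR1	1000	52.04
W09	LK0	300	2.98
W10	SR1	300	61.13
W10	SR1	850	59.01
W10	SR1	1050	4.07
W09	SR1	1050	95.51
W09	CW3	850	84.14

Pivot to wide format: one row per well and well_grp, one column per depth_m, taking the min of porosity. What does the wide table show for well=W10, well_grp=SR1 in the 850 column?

Rows with well=W10, well_grp=SR1 and depth_m=850: porosity values are 33.39, 32.72, 14.42, 59.01.
min(33.39, 32.72, 14.42, 59.01) = 14.42.

14.42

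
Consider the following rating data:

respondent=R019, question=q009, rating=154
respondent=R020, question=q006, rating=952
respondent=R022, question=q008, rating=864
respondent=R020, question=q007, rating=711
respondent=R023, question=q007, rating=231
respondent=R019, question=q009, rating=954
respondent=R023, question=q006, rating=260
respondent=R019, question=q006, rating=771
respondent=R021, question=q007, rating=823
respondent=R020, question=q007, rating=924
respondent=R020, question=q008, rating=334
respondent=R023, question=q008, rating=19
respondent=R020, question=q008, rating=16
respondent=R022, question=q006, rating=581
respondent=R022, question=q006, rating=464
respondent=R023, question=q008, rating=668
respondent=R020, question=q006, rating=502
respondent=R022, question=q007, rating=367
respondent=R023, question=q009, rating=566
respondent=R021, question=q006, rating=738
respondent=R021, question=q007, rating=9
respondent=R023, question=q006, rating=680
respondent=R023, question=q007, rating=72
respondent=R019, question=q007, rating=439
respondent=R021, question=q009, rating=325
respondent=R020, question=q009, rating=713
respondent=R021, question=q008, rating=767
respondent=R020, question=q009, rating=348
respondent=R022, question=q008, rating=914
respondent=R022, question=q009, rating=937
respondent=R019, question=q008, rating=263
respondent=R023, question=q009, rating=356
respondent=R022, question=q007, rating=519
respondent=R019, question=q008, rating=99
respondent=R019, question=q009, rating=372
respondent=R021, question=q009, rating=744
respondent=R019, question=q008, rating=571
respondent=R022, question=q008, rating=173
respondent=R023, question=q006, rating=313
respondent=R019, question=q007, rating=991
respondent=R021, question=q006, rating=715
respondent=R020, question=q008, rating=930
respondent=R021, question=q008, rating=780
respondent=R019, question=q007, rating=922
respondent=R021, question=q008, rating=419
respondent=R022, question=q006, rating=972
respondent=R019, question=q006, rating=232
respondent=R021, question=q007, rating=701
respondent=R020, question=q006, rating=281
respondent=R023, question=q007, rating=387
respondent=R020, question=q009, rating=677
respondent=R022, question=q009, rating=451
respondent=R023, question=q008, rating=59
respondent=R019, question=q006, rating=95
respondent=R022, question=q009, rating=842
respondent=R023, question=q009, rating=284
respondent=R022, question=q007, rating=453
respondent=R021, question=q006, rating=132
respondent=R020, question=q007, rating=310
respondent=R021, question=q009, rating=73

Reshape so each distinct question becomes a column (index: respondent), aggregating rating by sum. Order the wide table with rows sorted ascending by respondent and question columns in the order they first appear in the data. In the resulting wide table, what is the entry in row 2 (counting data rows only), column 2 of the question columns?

With rows sorted ascending by respondent, row 2 is respondent=R020. question columns in first-appearance order: q009, q006, q008, q007; column 2 is q006.
Long rows with respondent=R020, question=q006: 952 + 502 + 281 = 1735.

1735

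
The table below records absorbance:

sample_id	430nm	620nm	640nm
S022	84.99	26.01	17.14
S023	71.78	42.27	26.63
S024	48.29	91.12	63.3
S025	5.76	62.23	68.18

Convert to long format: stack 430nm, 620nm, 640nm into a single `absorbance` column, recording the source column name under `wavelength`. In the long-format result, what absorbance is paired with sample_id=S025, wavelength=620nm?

62.23

Unpivoting turns each (sample_id, wide-column) pair into one long row.
The wide cell at row S025, column 620nm holds 62.23, so the long row (S025, 620nm) has absorbance=62.23.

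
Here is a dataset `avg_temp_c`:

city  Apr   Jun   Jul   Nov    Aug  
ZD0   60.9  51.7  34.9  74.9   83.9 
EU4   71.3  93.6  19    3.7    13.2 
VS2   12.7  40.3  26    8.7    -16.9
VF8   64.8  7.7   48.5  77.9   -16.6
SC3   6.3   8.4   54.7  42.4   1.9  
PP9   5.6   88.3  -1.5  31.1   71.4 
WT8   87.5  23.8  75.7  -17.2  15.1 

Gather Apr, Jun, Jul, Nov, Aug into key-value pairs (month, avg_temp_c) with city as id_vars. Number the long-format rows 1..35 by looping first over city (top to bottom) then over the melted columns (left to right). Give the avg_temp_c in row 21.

6.3

35 rows total (7 × 5). Row 21: index ⌊(21-1)/5⌋ = 4 into city → SC3; (21-1) mod 5 = 0 into the melted columns → Apr.
So row 21 is (SC3, Apr, 6.3); avg_temp_c = 6.3.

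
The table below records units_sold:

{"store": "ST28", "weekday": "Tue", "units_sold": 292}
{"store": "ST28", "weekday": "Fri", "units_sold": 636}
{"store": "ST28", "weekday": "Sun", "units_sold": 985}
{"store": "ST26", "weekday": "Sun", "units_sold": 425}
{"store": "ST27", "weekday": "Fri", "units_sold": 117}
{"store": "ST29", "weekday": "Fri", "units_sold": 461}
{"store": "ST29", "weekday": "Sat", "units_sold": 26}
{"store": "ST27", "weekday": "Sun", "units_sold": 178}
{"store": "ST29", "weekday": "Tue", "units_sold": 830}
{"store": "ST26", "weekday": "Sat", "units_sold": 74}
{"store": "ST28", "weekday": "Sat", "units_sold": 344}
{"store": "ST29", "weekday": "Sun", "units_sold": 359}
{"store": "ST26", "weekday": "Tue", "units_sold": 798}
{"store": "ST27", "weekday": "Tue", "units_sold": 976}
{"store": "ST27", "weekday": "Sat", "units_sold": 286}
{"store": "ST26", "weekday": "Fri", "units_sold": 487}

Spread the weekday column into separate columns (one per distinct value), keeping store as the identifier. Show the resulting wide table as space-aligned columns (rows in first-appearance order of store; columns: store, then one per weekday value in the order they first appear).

store  Tue  Fri  Sun  Sat
ST28   292  636  985  344
ST26   798  487  425  74 
ST27   976  117  178  286
ST29   830  461  359  26 

Columns: store plus the 4 distinct weekday values (Tue, Fri, Sun, Sat).
For example, row ST28 column Tue takes units_sold=292 from the long row (ST28, Tue).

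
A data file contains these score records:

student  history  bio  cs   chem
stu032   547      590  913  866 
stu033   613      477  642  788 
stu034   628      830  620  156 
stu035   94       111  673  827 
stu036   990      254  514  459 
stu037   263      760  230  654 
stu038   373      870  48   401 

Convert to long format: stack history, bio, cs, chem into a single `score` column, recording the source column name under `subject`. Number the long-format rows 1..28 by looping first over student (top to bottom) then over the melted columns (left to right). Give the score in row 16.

827

28 rows total (7 × 4). Row 16: index ⌊(16-1)/4⌋ = 3 into student → stu035; (16-1) mod 4 = 3 into the melted columns → chem.
So row 16 is (stu035, chem, 827); score = 827.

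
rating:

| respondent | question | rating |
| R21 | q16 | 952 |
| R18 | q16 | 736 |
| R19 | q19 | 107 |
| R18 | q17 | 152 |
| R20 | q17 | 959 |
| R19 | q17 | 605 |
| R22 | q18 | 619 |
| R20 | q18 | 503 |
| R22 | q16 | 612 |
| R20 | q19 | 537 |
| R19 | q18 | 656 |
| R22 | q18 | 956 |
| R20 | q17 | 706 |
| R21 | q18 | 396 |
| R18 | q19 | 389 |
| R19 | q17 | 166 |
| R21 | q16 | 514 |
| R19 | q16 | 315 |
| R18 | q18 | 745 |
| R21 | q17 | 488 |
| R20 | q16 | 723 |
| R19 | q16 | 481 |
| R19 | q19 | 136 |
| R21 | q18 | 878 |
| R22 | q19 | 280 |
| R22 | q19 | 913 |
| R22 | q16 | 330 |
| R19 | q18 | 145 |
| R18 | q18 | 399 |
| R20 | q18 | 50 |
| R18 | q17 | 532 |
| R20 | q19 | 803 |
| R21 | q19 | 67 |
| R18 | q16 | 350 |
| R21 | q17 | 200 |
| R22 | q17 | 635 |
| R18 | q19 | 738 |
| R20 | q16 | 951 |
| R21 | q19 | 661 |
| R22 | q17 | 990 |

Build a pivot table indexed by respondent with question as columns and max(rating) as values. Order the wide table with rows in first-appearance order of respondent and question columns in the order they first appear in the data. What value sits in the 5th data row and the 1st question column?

612

With rows in first-appearance order of respondent, row 5 is respondent=R22. question columns in first-appearance order: q16, q19, q17, q18; column 1 is q16.
Long rows with respondent=R22, question=q16: max(612, 330) = 612.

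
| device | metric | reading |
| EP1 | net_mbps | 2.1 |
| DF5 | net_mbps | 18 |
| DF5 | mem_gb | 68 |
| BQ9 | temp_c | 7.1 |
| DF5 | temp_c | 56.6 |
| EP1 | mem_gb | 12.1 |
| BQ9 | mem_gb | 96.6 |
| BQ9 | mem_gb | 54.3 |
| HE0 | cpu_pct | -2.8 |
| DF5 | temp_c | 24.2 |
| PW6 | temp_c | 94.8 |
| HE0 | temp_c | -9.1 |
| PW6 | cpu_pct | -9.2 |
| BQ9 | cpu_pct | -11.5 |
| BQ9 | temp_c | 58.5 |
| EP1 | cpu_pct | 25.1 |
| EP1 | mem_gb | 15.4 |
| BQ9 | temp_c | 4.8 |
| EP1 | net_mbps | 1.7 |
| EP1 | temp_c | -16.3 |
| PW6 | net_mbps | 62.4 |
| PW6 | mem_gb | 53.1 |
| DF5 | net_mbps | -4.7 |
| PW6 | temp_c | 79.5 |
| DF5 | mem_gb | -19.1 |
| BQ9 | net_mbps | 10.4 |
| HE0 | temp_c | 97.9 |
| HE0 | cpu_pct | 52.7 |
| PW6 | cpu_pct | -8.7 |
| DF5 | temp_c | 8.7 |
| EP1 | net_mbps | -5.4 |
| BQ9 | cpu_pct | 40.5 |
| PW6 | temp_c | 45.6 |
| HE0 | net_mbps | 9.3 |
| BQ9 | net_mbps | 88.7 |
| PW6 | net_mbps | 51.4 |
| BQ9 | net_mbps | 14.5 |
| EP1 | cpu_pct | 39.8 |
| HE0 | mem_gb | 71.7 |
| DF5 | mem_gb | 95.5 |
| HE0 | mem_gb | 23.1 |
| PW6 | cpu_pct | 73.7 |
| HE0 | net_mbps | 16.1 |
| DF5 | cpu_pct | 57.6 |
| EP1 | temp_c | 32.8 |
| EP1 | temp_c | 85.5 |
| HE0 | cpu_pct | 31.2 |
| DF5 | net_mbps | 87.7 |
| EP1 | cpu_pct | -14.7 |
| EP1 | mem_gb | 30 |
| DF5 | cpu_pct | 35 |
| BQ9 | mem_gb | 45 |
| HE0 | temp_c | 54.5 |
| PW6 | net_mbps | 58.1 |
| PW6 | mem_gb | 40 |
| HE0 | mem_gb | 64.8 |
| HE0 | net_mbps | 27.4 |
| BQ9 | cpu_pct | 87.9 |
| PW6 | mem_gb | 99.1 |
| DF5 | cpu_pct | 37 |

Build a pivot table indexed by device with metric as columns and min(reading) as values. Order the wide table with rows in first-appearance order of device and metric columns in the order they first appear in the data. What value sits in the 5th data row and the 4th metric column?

With rows in first-appearance order of device, row 5 is device=PW6. metric columns in first-appearance order: net_mbps, mem_gb, temp_c, cpu_pct; column 4 is cpu_pct.
Long rows with device=PW6, metric=cpu_pct: min(-9.2, -8.7, 73.7) = -9.2.

-9.2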